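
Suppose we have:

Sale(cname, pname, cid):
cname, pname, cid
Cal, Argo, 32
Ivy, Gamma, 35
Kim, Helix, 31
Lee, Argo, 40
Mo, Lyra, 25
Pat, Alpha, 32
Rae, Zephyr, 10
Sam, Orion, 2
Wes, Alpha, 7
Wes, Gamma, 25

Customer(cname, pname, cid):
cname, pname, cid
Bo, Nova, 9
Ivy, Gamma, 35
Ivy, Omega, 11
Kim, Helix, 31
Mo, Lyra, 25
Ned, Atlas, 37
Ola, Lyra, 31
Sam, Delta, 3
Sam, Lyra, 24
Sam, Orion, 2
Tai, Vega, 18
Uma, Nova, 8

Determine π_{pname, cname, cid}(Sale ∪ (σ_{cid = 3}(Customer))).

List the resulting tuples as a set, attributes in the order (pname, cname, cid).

{(Alpha, Pat, 32), (Alpha, Wes, 7), (Argo, Cal, 32), (Argo, Lee, 40), (Delta, Sam, 3), (Gamma, Ivy, 35), (Gamma, Wes, 25), (Helix, Kim, 31), (Lyra, Mo, 25), (Orion, Sam, 2), (Zephyr, Rae, 10)}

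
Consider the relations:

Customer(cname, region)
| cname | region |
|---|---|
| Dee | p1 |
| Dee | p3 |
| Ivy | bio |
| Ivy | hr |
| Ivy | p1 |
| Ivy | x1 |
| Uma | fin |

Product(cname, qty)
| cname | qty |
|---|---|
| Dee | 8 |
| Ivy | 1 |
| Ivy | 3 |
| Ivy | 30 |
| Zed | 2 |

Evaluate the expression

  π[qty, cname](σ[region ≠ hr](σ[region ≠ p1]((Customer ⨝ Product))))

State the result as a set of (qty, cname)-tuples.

{(1, Ivy), (3, Ivy), (30, Ivy), (8, Dee)}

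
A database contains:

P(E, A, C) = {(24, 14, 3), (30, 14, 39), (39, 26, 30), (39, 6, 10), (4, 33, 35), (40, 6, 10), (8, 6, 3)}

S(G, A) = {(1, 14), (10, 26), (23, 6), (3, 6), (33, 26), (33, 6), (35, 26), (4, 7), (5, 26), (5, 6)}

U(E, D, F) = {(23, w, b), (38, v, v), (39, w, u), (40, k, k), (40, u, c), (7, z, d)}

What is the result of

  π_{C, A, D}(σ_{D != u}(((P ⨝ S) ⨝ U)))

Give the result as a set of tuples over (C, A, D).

Joining P and S on A yields {(24, 14, 3, 1), (30, 14, 39, 1), (39, 26, 30, 10), (39, 26, 30, 33), (39, 26, 30, 35), (39, 26, 30, 5), (39, 6, 10, 23), (39, 6, 10, 3), (39, 6, 10, 33), (39, 6, 10, 5), (40, 6, 10, 23), (40, 6, 10, 3), (40, 6, 10, 33), (40, 6, 10, 5), (8, 6, 3, 23), (8, 6, 3, 3), (8, 6, 3, 33), (8, 6, 3, 5)}.
Joining (P ⨝ S) and U on E yields {(39, 26, 30, 10, w, u), (39, 26, 30, 33, w, u), (39, 26, 30, 35, w, u), (39, 26, 30, 5, w, u), (39, 6, 10, 23, w, u), (39, 6, 10, 3, w, u), (39, 6, 10, 33, w, u), (39, 6, 10, 5, w, u), (40, 6, 10, 23, k, k), (40, 6, 10, 23, u, c), (40, 6, 10, 3, k, k), (40, 6, 10, 3, u, c), (40, 6, 10, 33, k, k), (40, 6, 10, 33, u, c), (40, 6, 10, 5, k, k), (40, 6, 10, 5, u, c)}.
σ[D != u]: keep tuples satisfying D != u → {(39, 26, 30, 10, w, u), (39, 26, 30, 33, w, u), (39, 26, 30, 35, w, u), (39, 26, 30, 5, w, u), (39, 6, 10, 23, w, u), (39, 6, 10, 3, w, u), (39, 6, 10, 33, w, u), (39, 6, 10, 5, w, u), (40, 6, 10, 23, k, k), (40, 6, 10, 3, k, k), (40, 6, 10, 33, k, k), (40, 6, 10, 5, k, k)}
π[C, A, D]: project onto (C, A, D) (9 duplicate(s) eliminated) → {(10, 6, k), (10, 6, w), (30, 26, w)}

{(10, 6, k), (10, 6, w), (30, 26, w)}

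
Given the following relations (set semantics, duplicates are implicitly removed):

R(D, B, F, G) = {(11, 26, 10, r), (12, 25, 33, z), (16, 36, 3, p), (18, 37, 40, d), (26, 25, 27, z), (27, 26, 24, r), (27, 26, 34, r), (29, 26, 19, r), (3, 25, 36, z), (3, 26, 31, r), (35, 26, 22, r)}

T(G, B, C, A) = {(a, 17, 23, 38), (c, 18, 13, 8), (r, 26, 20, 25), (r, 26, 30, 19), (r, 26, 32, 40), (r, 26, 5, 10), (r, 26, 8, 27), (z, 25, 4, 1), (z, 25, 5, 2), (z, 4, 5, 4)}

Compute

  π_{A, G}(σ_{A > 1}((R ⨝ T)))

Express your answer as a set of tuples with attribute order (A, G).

R ⋈ T (natural join on B, G): {(11, 26, 10, r, 20, 25), (11, 26, 10, r, 30, 19), (11, 26, 10, r, 32, 40), (11, 26, 10, r, 5, 10), (11, 26, 10, r, 8, 27), (12, 25, 33, z, 4, 1), (12, 25, 33, z, 5, 2), (26, 25, 27, z, 4, 1), (26, 25, 27, z, 5, 2), (27, 26, 24, r, 20, 25), (27, 26, 24, r, 30, 19), (27, 26, 24, r, 32, 40), (27, 26, 24, r, 5, 10), (27, 26, 24, r, 8, 27), (27, 26, 34, r, 20, 25), (27, 26, 34, r, 30, 19), (27, 26, 34, r, 32, 40), (27, 26, 34, r, 5, 10), (27, 26, 34, r, 8, 27), (29, 26, 19, r, 20, 25), (29, 26, 19, r, 30, 19), (29, 26, 19, r, 32, 40), (29, 26, 19, r, 5, 10), (29, 26, 19, r, 8, 27), (3, 25, 36, z, 4, 1), (3, 25, 36, z, 5, 2), (3, 26, 31, r, 20, 25), (3, 26, 31, r, 30, 19), (3, 26, 31, r, 32, 40), (3, 26, 31, r, 5, 10), (3, 26, 31, r, 8, 27), (35, 26, 22, r, 20, 25), (35, 26, 22, r, 30, 19), (35, 26, 22, r, 32, 40), (35, 26, 22, r, 5, 10), (35, 26, 22, r, 8, 27)}
Selection A > 1: {(11, 26, 10, r, 20, 25), (11, 26, 10, r, 30, 19), (11, 26, 10, r, 32, 40), (11, 26, 10, r, 5, 10), (11, 26, 10, r, 8, 27), (12, 25, 33, z, 5, 2), (26, 25, 27, z, 5, 2), (27, 26, 24, r, 20, 25), (27, 26, 24, r, 30, 19), (27, 26, 24, r, 32, 40), (27, 26, 24, r, 5, 10), (27, 26, 24, r, 8, 27), (27, 26, 34, r, 20, 25), (27, 26, 34, r, 30, 19), (27, 26, 34, r, 32, 40), (27, 26, 34, r, 5, 10), (27, 26, 34, r, 8, 27), (29, 26, 19, r, 20, 25), (29, 26, 19, r, 30, 19), (29, 26, 19, r, 32, 40), (29, 26, 19, r, 5, 10), (29, 26, 19, r, 8, 27), (3, 25, 36, z, 5, 2), (3, 26, 31, r, 20, 25), (3, 26, 31, r, 30, 19), (3, 26, 31, r, 32, 40), (3, 26, 31, r, 5, 10), (3, 26, 31, r, 8, 27), (35, 26, 22, r, 20, 25), (35, 26, 22, r, 30, 19), (35, 26, 22, r, 32, 40), (35, 26, 22, r, 5, 10), (35, 26, 22, r, 8, 27)}
π_{A, G} gives {(10, r), (19, r), (2, z), (25, r), (27, r), (40, r)} (27 duplicate(s) eliminated).

{(10, r), (19, r), (2, z), (25, r), (27, r), (40, r)}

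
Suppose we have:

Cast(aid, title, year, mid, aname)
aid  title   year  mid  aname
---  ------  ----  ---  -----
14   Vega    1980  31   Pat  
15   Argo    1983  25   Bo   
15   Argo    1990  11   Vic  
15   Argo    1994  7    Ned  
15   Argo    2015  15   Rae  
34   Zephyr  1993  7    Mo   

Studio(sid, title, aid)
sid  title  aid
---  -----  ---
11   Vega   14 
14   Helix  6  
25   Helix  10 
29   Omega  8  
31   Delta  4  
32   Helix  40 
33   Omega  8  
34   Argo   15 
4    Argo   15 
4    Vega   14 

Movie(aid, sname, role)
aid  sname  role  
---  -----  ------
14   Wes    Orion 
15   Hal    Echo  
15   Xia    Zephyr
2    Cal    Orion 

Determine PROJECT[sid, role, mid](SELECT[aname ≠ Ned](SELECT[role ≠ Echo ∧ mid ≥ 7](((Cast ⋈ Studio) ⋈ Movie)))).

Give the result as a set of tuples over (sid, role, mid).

{(11, Orion, 31), (34, Zephyr, 11), (34, Zephyr, 15), (34, Zephyr, 25), (4, Orion, 31), (4, Zephyr, 11), (4, Zephyr, 15), (4, Zephyr, 25)}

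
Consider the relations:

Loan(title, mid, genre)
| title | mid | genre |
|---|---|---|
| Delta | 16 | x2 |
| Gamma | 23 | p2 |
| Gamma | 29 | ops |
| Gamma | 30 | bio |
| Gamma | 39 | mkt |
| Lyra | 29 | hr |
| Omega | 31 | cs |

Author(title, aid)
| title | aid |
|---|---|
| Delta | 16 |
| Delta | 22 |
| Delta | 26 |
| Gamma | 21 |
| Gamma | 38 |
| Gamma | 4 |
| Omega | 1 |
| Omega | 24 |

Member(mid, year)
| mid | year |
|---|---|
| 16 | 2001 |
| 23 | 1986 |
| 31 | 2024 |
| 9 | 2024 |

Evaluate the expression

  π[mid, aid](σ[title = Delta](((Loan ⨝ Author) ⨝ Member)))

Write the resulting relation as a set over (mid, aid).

Joining Loan and Author on title yields {(Delta, 16, x2, 16), (Delta, 16, x2, 22), (Delta, 16, x2, 26), (Gamma, 23, p2, 21), (Gamma, 23, p2, 38), (Gamma, 23, p2, 4), (Gamma, 29, ops, 21), (Gamma, 29, ops, 38), (Gamma, 29, ops, 4), (Gamma, 30, bio, 21), (Gamma, 30, bio, 38), (Gamma, 30, bio, 4), (Gamma, 39, mkt, 21), (Gamma, 39, mkt, 38), (Gamma, 39, mkt, 4), (Omega, 31, cs, 1), (Omega, 31, cs, 24)}.
Joining (Loan ⨝ Author) and Member on mid yields {(Delta, 16, x2, 16, 2001), (Delta, 16, x2, 22, 2001), (Delta, 16, x2, 26, 2001), (Gamma, 23, p2, 21, 1986), (Gamma, 23, p2, 38, 1986), (Gamma, 23, p2, 4, 1986), (Omega, 31, cs, 1, 2024), (Omega, 31, cs, 24, 2024)}.
σ[title = Delta]: keep tuples satisfying title = Delta → {(Delta, 16, x2, 16, 2001), (Delta, 16, x2, 22, 2001), (Delta, 16, x2, 26, 2001)}
Keep only column(s) mid, aid: {(16, 16), (16, 22), (16, 26)}

{(16, 16), (16, 22), (16, 26)}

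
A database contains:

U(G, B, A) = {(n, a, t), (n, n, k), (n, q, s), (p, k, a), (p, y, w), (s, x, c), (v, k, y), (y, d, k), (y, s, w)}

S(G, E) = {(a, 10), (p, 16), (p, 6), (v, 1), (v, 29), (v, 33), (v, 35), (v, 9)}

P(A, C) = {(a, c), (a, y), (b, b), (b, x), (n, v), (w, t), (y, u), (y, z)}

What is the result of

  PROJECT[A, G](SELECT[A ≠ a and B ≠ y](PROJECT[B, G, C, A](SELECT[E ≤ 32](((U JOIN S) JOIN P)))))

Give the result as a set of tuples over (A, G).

{(y, v)}

U ⋈ S (natural join on G): {(p, k, a, 16), (p, k, a, 6), (p, y, w, 16), (p, y, w, 6), (v, k, y, 1), (v, k, y, 29), (v, k, y, 33), (v, k, y, 35), (v, k, y, 9)}
(U JOIN S) ⋈ P (natural join on A): {(p, k, a, 16, c), (p, k, a, 16, y), (p, k, a, 6, c), (p, k, a, 6, y), (p, y, w, 16, t), (p, y, w, 6, t), (v, k, y, 1, u), (v, k, y, 1, z), (v, k, y, 29, u), (v, k, y, 29, z), (v, k, y, 33, u), (v, k, y, 33, z), (v, k, y, 35, u), (v, k, y, 35, z), (v, k, y, 9, u), (v, k, y, 9, z)}
σ[E ≤ 32]: keep tuples satisfying E ≤ 32 → {(p, k, a, 16, c), (p, k, a, 16, y), (p, k, a, 6, c), (p, k, a, 6, y), (p, y, w, 16, t), (p, y, w, 6, t), (v, k, y, 1, u), (v, k, y, 1, z), (v, k, y, 29, u), (v, k, y, 29, z), (v, k, y, 9, u), (v, k, y, 9, z)}
π[B, G, C, A]: project onto (B, G, C, A) (7 duplicate(s) eliminated) → {(k, p, c, a), (k, p, y, a), (k, v, u, y), (k, v, z, y), (y, p, t, w)}
σ[A ≠ a and B ≠ y]: keep tuples satisfying A ≠ a and B ≠ y → {(k, v, u, y), (k, v, z, y)}
π[A, G]: project onto (A, G) (1 duplicate(s) eliminated) → {(y, v)}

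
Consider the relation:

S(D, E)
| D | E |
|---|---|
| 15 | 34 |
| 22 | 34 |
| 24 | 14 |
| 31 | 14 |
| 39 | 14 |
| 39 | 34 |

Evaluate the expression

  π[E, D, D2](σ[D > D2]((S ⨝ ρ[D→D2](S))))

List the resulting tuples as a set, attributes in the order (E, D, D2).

{(14, 31, 24), (14, 39, 24), (14, 39, 31), (34, 22, 15), (34, 39, 15), (34, 39, 22)}

ρ[D→D2]: schema becomes (D2, E); tuples unchanged.
Natural join on E: {(15, 34, 15), (15, 34, 22), (15, 34, 39), (22, 34, 15), (22, 34, 22), (22, 34, 39), (24, 14, 24), (24, 14, 31), (24, 14, 39), (31, 14, 24), (31, 14, 31), (31, 14, 39), (39, 14, 24), (39, 14, 31), (39, 14, 39), (39, 34, 15), (39, 34, 22), (39, 34, 39)}
Apply σ_{D > D2}; surviving tuples: {(22, 34, 15), (31, 14, 24), (39, 14, 24), (39, 14, 31), (39, 34, 15), (39, 34, 22)}
π_{E, D, D2} gives {(14, 31, 24), (14, 39, 24), (14, 39, 31), (34, 22, 15), (34, 39, 15), (34, 39, 22)}.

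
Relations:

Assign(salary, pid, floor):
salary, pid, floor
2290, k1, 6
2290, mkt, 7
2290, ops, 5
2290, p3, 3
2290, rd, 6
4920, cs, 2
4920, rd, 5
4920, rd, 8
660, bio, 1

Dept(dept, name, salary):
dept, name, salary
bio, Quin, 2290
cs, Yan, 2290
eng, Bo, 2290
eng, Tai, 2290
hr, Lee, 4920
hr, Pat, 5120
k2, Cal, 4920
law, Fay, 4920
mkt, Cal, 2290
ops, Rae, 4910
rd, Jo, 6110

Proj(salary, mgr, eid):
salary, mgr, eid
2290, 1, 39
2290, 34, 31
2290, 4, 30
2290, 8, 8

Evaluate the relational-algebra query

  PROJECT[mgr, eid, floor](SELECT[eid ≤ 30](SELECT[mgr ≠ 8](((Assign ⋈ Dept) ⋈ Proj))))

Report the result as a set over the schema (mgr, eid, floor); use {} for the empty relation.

{(4, 30, 3), (4, 30, 5), (4, 30, 6), (4, 30, 7)}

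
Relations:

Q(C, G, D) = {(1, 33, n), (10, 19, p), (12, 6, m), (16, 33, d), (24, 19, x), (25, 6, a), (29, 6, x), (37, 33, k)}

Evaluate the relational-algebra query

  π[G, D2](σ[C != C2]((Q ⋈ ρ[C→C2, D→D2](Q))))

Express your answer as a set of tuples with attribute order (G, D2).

{(19, p), (19, x), (33, d), (33, k), (33, n), (6, a), (6, m), (6, x)}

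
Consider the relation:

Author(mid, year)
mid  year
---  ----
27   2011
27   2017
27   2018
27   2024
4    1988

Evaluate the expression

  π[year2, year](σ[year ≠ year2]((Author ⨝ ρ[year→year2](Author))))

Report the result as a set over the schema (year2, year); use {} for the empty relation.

ρ[year→year2]: schema becomes (mid, year2); tuples unchanged.
Natural join on mid: {(27, 2011, 2011), (27, 2011, 2017), (27, 2011, 2018), (27, 2011, 2024), (27, 2017, 2011), (27, 2017, 2017), (27, 2017, 2018), (27, 2017, 2024), (27, 2018, 2011), (27, 2018, 2017), (27, 2018, 2018), (27, 2018, 2024), (27, 2024, 2011), (27, 2024, 2017), (27, 2024, 2018), (27, 2024, 2024), (4, 1988, 1988)}
σ[year ≠ year2]: keep tuples satisfying year ≠ year2 → {(27, 2011, 2017), (27, 2011, 2018), (27, 2011, 2024), (27, 2017, 2011), (27, 2017, 2018), (27, 2017, 2024), (27, 2018, 2011), (27, 2018, 2017), (27, 2018, 2024), (27, 2024, 2011), (27, 2024, 2017), (27, 2024, 2018)}
π[year2, year]: project onto (year2, year) → {(2011, 2017), (2011, 2018), (2011, 2024), (2017, 2011), (2017, 2018), (2017, 2024), (2018, 2011), (2018, 2017), (2018, 2024), (2024, 2011), (2024, 2017), (2024, 2018)}

{(2011, 2017), (2011, 2018), (2011, 2024), (2017, 2011), (2017, 2018), (2017, 2024), (2018, 2011), (2018, 2017), (2018, 2024), (2024, 2011), (2024, 2017), (2024, 2018)}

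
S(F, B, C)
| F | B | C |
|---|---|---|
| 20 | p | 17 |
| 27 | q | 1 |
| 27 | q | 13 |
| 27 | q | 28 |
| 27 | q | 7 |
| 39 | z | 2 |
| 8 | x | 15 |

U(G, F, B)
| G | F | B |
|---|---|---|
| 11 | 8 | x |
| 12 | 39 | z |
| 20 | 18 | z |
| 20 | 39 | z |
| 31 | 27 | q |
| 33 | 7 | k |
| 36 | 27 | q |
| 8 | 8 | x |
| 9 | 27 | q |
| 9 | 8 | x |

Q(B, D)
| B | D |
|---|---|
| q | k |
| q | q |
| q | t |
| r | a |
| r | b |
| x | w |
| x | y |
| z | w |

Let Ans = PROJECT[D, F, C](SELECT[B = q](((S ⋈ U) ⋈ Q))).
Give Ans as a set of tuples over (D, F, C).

{(k, 27, 1), (k, 27, 13), (k, 27, 28), (k, 27, 7), (q, 27, 1), (q, 27, 13), (q, 27, 28), (q, 27, 7), (t, 27, 1), (t, 27, 13), (t, 27, 28), (t, 27, 7)}

Natural join on F, B: {(27, q, 1, 31), (27, q, 1, 36), (27, q, 1, 9), (27, q, 13, 31), (27, q, 13, 36), (27, q, 13, 9), (27, q, 28, 31), (27, q, 28, 36), (27, q, 28, 9), (27, q, 7, 31), (27, q, 7, 36), (27, q, 7, 9), (39, z, 2, 12), (39, z, 2, 20), (8, x, 15, 11), (8, x, 15, 8), (8, x, 15, 9)}
Natural join on B: {(27, q, 1, 31, k), (27, q, 1, 31, q), (27, q, 1, 31, t), (27, q, 1, 36, k), (27, q, 1, 36, q), (27, q, 1, 36, t), (27, q, 1, 9, k), (27, q, 1, 9, q), (27, q, 1, 9, t), (27, q, 13, 31, k), (27, q, 13, 31, q), (27, q, 13, 31, t), (27, q, 13, 36, k), (27, q, 13, 36, q), (27, q, 13, 36, t), (27, q, 13, 9, k), (27, q, 13, 9, q), (27, q, 13, 9, t), (27, q, 28, 31, k), (27, q, 28, 31, q), (27, q, 28, 31, t), (27, q, 28, 36, k), (27, q, 28, 36, q), (27, q, 28, 36, t), (27, q, 28, 9, k), (27, q, 28, 9, q), (27, q, 28, 9, t), (27, q, 7, 31, k), (27, q, 7, 31, q), (27, q, 7, 31, t), (27, q, 7, 36, k), (27, q, 7, 36, q), (27, q, 7, 36, t), (27, q, 7, 9, k), (27, q, 7, 9, q), (27, q, 7, 9, t), (39, z, 2, 12, w), (39, z, 2, 20, w), (8, x, 15, 11, w), (8, x, 15, 11, y), (8, x, 15, 8, w), (8, x, 15, 8, y), (8, x, 15, 9, w), (8, x, 15, 9, y)}
Filtering on B = q leaves {(27, q, 1, 31, k), (27, q, 1, 31, q), (27, q, 1, 31, t), (27, q, 1, 36, k), (27, q, 1, 36, q), (27, q, 1, 36, t), (27, q, 1, 9, k), (27, q, 1, 9, q), (27, q, 1, 9, t), (27, q, 13, 31, k), (27, q, 13, 31, q), (27, q, 13, 31, t), (27, q, 13, 36, k), (27, q, 13, 36, q), (27, q, 13, 36, t), (27, q, 13, 9, k), (27, q, 13, 9, q), (27, q, 13, 9, t), (27, q, 28, 31, k), (27, q, 28, 31, q), (27, q, 28, 31, t), (27, q, 28, 36, k), (27, q, 28, 36, q), (27, q, 28, 36, t), (27, q, 28, 9, k), (27, q, 28, 9, q), (27, q, 28, 9, t), (27, q, 7, 31, k), (27, q, 7, 31, q), (27, q, 7, 31, t), (27, q, 7, 36, k), (27, q, 7, 36, q), (27, q, 7, 36, t), (27, q, 7, 9, k), (27, q, 7, 9, q), (27, q, 7, 9, t)}.
Keep only column(s) D, F, C (24 duplicate(s) eliminated): {(k, 27, 1), (k, 27, 13), (k, 27, 28), (k, 27, 7), (q, 27, 1), (q, 27, 13), (q, 27, 28), (q, 27, 7), (t, 27, 1), (t, 27, 13), (t, 27, 28), (t, 27, 7)}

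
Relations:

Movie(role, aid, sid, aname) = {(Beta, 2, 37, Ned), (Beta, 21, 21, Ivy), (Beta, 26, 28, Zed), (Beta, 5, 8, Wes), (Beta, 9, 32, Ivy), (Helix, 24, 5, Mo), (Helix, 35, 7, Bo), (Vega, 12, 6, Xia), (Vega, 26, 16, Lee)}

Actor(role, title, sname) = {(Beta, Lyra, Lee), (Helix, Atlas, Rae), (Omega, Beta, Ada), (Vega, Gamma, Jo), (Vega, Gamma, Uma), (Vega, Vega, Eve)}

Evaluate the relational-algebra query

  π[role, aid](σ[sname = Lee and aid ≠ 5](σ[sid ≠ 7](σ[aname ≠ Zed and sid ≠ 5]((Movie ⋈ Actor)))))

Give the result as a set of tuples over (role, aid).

{(Beta, 2), (Beta, 21), (Beta, 9)}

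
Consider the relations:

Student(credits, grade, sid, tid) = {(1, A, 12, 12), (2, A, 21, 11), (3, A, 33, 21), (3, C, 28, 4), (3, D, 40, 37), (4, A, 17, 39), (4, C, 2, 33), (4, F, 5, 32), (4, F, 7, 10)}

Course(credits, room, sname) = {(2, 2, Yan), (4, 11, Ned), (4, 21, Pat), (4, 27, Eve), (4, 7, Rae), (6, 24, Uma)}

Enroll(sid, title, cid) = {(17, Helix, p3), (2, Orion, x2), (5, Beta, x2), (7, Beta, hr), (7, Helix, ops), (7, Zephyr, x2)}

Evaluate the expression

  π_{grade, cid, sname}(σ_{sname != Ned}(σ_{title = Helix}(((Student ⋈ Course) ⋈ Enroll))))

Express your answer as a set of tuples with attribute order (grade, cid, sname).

Natural join on credits: {(2, A, 21, 11, 2, Yan), (4, A, 17, 39, 11, Ned), (4, A, 17, 39, 21, Pat), (4, A, 17, 39, 27, Eve), (4, A, 17, 39, 7, Rae), (4, C, 2, 33, 11, Ned), (4, C, 2, 33, 21, Pat), (4, C, 2, 33, 27, Eve), (4, C, 2, 33, 7, Rae), (4, F, 5, 32, 11, Ned), (4, F, 5, 32, 21, Pat), (4, F, 5, 32, 27, Eve), (4, F, 5, 32, 7, Rae), (4, F, 7, 10, 11, Ned), (4, F, 7, 10, 21, Pat), (4, F, 7, 10, 27, Eve), (4, F, 7, 10, 7, Rae)}
Natural join on sid: {(4, A, 17, 39, 11, Ned, Helix, p3), (4, A, 17, 39, 21, Pat, Helix, p3), (4, A, 17, 39, 27, Eve, Helix, p3), (4, A, 17, 39, 7, Rae, Helix, p3), (4, C, 2, 33, 11, Ned, Orion, x2), (4, C, 2, 33, 21, Pat, Orion, x2), (4, C, 2, 33, 27, Eve, Orion, x2), (4, C, 2, 33, 7, Rae, Orion, x2), (4, F, 5, 32, 11, Ned, Beta, x2), (4, F, 5, 32, 21, Pat, Beta, x2), (4, F, 5, 32, 27, Eve, Beta, x2), (4, F, 5, 32, 7, Rae, Beta, x2), (4, F, 7, 10, 11, Ned, Beta, hr), (4, F, 7, 10, 11, Ned, Helix, ops), (4, F, 7, 10, 11, Ned, Zephyr, x2), (4, F, 7, 10, 21, Pat, Beta, hr), (4, F, 7, 10, 21, Pat, Helix, ops), (4, F, 7, 10, 21, Pat, Zephyr, x2), (4, F, 7, 10, 27, Eve, Beta, hr), (4, F, 7, 10, 27, Eve, Helix, ops), (4, F, 7, 10, 27, Eve, Zephyr, x2), (4, F, 7, 10, 7, Rae, Beta, hr), (4, F, 7, 10, 7, Rae, Helix, ops), (4, F, 7, 10, 7, Rae, Zephyr, x2)}
Filtering on title = Helix leaves {(4, A, 17, 39, 11, Ned, Helix, p3), (4, A, 17, 39, 21, Pat, Helix, p3), (4, A, 17, 39, 27, Eve, Helix, p3), (4, A, 17, 39, 7, Rae, Helix, p3), (4, F, 7, 10, 11, Ned, Helix, ops), (4, F, 7, 10, 21, Pat, Helix, ops), (4, F, 7, 10, 27, Eve, Helix, ops), (4, F, 7, 10, 7, Rae, Helix, ops)}.
Filtering on sname != Ned leaves {(4, A, 17, 39, 21, Pat, Helix, p3), (4, A, 17, 39, 27, Eve, Helix, p3), (4, A, 17, 39, 7, Rae, Helix, p3), (4, F, 7, 10, 21, Pat, Helix, ops), (4, F, 7, 10, 27, Eve, Helix, ops), (4, F, 7, 10, 7, Rae, Helix, ops)}.
π[grade, cid, sname]: project onto (grade, cid, sname) → {(A, p3, Eve), (A, p3, Pat), (A, p3, Rae), (F, ops, Eve), (F, ops, Pat), (F, ops, Rae)}

{(A, p3, Eve), (A, p3, Pat), (A, p3, Rae), (F, ops, Eve), (F, ops, Pat), (F, ops, Rae)}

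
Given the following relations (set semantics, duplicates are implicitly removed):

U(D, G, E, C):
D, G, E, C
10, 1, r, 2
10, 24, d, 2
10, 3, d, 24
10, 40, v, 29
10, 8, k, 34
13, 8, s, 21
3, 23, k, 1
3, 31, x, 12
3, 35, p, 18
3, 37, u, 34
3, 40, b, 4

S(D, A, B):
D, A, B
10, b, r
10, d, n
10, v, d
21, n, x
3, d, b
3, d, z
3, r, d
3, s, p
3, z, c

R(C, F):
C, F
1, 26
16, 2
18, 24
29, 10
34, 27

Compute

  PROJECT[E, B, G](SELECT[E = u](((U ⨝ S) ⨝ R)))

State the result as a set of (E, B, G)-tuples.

Joining U and S on D yields {(10, 1, r, 2, b, r), (10, 1, r, 2, d, n), (10, 1, r, 2, v, d), (10, 24, d, 2, b, r), (10, 24, d, 2, d, n), (10, 24, d, 2, v, d), (10, 3, d, 24, b, r), (10, 3, d, 24, d, n), (10, 3, d, 24, v, d), (10, 40, v, 29, b, r), (10, 40, v, 29, d, n), (10, 40, v, 29, v, d), (10, 8, k, 34, b, r), (10, 8, k, 34, d, n), (10, 8, k, 34, v, d), (3, 23, k, 1, d, b), (3, 23, k, 1, d, z), (3, 23, k, 1, r, d), (3, 23, k, 1, s, p), (3, 23, k, 1, z, c), (3, 31, x, 12, d, b), (3, 31, x, 12, d, z), (3, 31, x, 12, r, d), (3, 31, x, 12, s, p), (3, 31, x, 12, z, c), (3, 35, p, 18, d, b), (3, 35, p, 18, d, z), (3, 35, p, 18, r, d), (3, 35, p, 18, s, p), (3, 35, p, 18, z, c), (3, 37, u, 34, d, b), (3, 37, u, 34, d, z), (3, 37, u, 34, r, d), (3, 37, u, 34, s, p), (3, 37, u, 34, z, c), (3, 40, b, 4, d, b), (3, 40, b, 4, d, z), (3, 40, b, 4, r, d), (3, 40, b, 4, s, p), (3, 40, b, 4, z, c)}.
Joining (U ⨝ S) and R on C yields {(10, 40, v, 29, b, r, 10), (10, 40, v, 29, d, n, 10), (10, 40, v, 29, v, d, 10), (10, 8, k, 34, b, r, 27), (10, 8, k, 34, d, n, 27), (10, 8, k, 34, v, d, 27), (3, 23, k, 1, d, b, 26), (3, 23, k, 1, d, z, 26), (3, 23, k, 1, r, d, 26), (3, 23, k, 1, s, p, 26), (3, 23, k, 1, z, c, 26), (3, 35, p, 18, d, b, 24), (3, 35, p, 18, d, z, 24), (3, 35, p, 18, r, d, 24), (3, 35, p, 18, s, p, 24), (3, 35, p, 18, z, c, 24), (3, 37, u, 34, d, b, 27), (3, 37, u, 34, d, z, 27), (3, 37, u, 34, r, d, 27), (3, 37, u, 34, s, p, 27), (3, 37, u, 34, z, c, 27)}.
Selection E = u: {(3, 37, u, 34, d, b, 27), (3, 37, u, 34, d, z, 27), (3, 37, u, 34, r, d, 27), (3, 37, u, 34, s, p, 27), (3, 37, u, 34, z, c, 27)}
π_{E, B, G} gives {(u, b, 37), (u, c, 37), (u, d, 37), (u, p, 37), (u, z, 37)}.

{(u, b, 37), (u, c, 37), (u, d, 37), (u, p, 37), (u, z, 37)}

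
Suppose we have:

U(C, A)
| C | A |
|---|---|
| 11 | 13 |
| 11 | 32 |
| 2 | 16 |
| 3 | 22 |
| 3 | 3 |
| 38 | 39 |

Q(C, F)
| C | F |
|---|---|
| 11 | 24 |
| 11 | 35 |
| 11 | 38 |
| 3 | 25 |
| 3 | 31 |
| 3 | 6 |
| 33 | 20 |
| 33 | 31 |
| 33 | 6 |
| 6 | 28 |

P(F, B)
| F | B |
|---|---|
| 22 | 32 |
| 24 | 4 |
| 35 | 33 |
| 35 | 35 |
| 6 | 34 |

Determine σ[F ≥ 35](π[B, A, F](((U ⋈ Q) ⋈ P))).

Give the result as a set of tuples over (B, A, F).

{(33, 13, 35), (33, 32, 35), (35, 13, 35), (35, 32, 35)}

Joining U and Q on C yields {(11, 13, 24), (11, 13, 35), (11, 13, 38), (11, 32, 24), (11, 32, 35), (11, 32, 38), (3, 22, 25), (3, 22, 31), (3, 22, 6), (3, 3, 25), (3, 3, 31), (3, 3, 6)}.
Joining (U ⋈ Q) and P on F yields {(11, 13, 24, 4), (11, 13, 35, 33), (11, 13, 35, 35), (11, 32, 24, 4), (11, 32, 35, 33), (11, 32, 35, 35), (3, 22, 6, 34), (3, 3, 6, 34)}.
π[B, A, F]: project onto (B, A, F) → {(33, 13, 35), (33, 32, 35), (34, 22, 6), (34, 3, 6), (35, 13, 35), (35, 32, 35), (4, 13, 24), (4, 32, 24)}
Selection F ≥ 35: {(33, 13, 35), (33, 32, 35), (35, 13, 35), (35, 32, 35)}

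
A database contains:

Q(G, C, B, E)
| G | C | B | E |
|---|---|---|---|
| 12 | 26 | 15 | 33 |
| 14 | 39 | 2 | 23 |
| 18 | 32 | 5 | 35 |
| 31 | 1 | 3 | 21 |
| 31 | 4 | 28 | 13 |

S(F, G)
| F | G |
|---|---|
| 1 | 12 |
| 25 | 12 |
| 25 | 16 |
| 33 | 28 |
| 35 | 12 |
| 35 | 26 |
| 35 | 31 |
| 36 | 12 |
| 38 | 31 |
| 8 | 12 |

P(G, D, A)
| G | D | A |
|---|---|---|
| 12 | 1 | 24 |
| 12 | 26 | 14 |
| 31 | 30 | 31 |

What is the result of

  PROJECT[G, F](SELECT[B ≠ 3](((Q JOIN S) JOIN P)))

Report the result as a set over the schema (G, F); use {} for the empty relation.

Natural join on G: {(12, 26, 15, 33, 1), (12, 26, 15, 33, 25), (12, 26, 15, 33, 35), (12, 26, 15, 33, 36), (12, 26, 15, 33, 8), (31, 1, 3, 21, 35), (31, 1, 3, 21, 38), (31, 4, 28, 13, 35), (31, 4, 28, 13, 38)}
Natural join on G: {(12, 26, 15, 33, 1, 1, 24), (12, 26, 15, 33, 1, 26, 14), (12, 26, 15, 33, 25, 1, 24), (12, 26, 15, 33, 25, 26, 14), (12, 26, 15, 33, 35, 1, 24), (12, 26, 15, 33, 35, 26, 14), (12, 26, 15, 33, 36, 1, 24), (12, 26, 15, 33, 36, 26, 14), (12, 26, 15, 33, 8, 1, 24), (12, 26, 15, 33, 8, 26, 14), (31, 1, 3, 21, 35, 30, 31), (31, 1, 3, 21, 38, 30, 31), (31, 4, 28, 13, 35, 30, 31), (31, 4, 28, 13, 38, 30, 31)}
Selection B ≠ 3: {(12, 26, 15, 33, 1, 1, 24), (12, 26, 15, 33, 1, 26, 14), (12, 26, 15, 33, 25, 1, 24), (12, 26, 15, 33, 25, 26, 14), (12, 26, 15, 33, 35, 1, 24), (12, 26, 15, 33, 35, 26, 14), (12, 26, 15, 33, 36, 1, 24), (12, 26, 15, 33, 36, 26, 14), (12, 26, 15, 33, 8, 1, 24), (12, 26, 15, 33, 8, 26, 14), (31, 4, 28, 13, 35, 30, 31), (31, 4, 28, 13, 38, 30, 31)}
π[G, F]: project onto (G, F) (5 duplicate(s) eliminated) → {(12, 1), (12, 25), (12, 35), (12, 36), (12, 8), (31, 35), (31, 38)}

{(12, 1), (12, 25), (12, 35), (12, 36), (12, 8), (31, 35), (31, 38)}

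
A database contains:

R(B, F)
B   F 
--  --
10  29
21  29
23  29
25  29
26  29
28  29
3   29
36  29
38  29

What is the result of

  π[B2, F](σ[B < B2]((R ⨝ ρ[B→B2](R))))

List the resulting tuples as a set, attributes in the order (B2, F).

{(10, 29), (21, 29), (23, 29), (25, 29), (26, 29), (28, 29), (36, 29), (38, 29)}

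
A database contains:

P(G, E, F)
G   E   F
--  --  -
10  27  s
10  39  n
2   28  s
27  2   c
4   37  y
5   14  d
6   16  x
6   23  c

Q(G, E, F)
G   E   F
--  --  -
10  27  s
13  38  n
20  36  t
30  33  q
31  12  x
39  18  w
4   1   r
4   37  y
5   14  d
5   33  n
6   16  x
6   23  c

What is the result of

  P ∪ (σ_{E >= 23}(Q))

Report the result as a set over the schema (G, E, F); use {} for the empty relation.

Selection E >= 23: {(10, 27, s), (13, 38, n), (20, 36, t), (30, 33, q), (4, 37, y), (5, 33, n), (6, 23, c)}
Union: {(10, 27, s), (10, 39, n), (2, 28, s), (27, 2, c), (4, 37, y), (5, 14, d), (6, 16, x), (6, 23, c)} with {(10, 27, s), (13, 38, n), (20, 36, t), (30, 33, q), (4, 37, y), (5, 33, n), (6, 23, c)} → {(10, 27, s), (10, 39, n), (13, 38, n), (2, 28, s), (20, 36, t), (27, 2, c), (30, 33, q), (4, 37, y), (5, 14, d), (5, 33, n), (6, 16, x), (6, 23, c)}

{(10, 27, s), (10, 39, n), (13, 38, n), (2, 28, s), (20, 36, t), (27, 2, c), (30, 33, q), (4, 37, y), (5, 14, d), (5, 33, n), (6, 16, x), (6, 23, c)}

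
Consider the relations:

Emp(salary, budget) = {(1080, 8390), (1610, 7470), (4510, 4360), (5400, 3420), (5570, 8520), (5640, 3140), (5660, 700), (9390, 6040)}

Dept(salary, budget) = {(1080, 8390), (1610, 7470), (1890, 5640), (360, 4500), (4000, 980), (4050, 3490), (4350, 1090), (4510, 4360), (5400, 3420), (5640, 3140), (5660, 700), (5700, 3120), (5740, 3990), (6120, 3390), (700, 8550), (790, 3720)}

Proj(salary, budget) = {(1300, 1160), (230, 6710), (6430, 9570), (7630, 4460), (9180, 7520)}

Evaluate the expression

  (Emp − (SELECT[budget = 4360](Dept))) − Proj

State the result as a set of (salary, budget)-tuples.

{(1080, 8390), (1610, 7470), (5400, 3420), (5570, 8520), (5640, 3140), (5660, 700), (9390, 6040)}

Filtering on budget = 4360 leaves {(4510, 4360)}.
Difference: {(1080, 8390), (1610, 7470), (4510, 4360), (5400, 3420), (5570, 8520), (5640, 3140), (5660, 700), (9390, 6040)} with {(4510, 4360)} → {(1080, 8390), (1610, 7470), (5400, 3420), (5570, 8520), (5640, 3140), (5660, 700), (9390, 6040)}
Difference: {(1080, 8390), (1610, 7470), (5400, 3420), (5570, 8520), (5640, 3140), (5660, 700), (9390, 6040)} with {(1300, 1160), (230, 6710), (6430, 9570), (7630, 4460), (9180, 7520)} → {(1080, 8390), (1610, 7470), (5400, 3420), (5570, 8520), (5640, 3140), (5660, 700), (9390, 6040)}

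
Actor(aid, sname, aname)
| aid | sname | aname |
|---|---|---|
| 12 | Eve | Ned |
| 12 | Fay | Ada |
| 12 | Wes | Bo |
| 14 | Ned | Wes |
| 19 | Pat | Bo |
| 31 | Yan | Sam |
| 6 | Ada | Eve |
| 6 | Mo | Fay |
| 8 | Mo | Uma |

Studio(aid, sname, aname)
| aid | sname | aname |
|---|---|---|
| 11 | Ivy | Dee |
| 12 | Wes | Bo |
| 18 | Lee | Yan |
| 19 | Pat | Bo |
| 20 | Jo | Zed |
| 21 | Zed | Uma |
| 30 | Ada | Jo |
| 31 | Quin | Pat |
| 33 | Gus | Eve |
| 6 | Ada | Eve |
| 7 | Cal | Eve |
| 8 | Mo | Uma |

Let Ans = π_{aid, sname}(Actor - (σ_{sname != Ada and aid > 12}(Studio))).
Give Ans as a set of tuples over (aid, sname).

{(12, Eve), (12, Fay), (12, Wes), (14, Ned), (31, Yan), (6, Ada), (6, Mo), (8, Mo)}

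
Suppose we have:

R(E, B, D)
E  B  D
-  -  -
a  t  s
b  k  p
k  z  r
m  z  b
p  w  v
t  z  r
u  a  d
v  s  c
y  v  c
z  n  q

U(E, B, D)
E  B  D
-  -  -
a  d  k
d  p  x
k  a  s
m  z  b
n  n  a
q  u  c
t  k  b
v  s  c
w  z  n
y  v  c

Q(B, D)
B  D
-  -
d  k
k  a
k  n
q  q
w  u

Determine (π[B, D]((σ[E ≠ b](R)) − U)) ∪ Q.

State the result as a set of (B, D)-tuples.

Selection E ≠ b: {(a, t, s), (k, z, r), (m, z, b), (p, w, v), (t, z, r), (u, a, d), (v, s, c), (y, v, c), (z, n, q)}
Difference: {(a, t, s), (k, z, r), (m, z, b), (p, w, v), (t, z, r), (u, a, d), (v, s, c), (y, v, c), (z, n, q)} with {(a, d, k), (d, p, x), (k, a, s), (m, z, b), (n, n, a), (q, u, c), (t, k, b), (v, s, c), (w, z, n), (y, v, c)} → {(a, t, s), (k, z, r), (p, w, v), (t, z, r), (u, a, d), (z, n, q)}
Projecting to B, D (1 duplicate(s) eliminated): {(a, d), (n, q), (t, s), (w, v), (z, r)}
Union: {(a, d), (n, q), (t, s), (w, v), (z, r)} with {(d, k), (k, a), (k, n), (q, q), (w, u)} → {(a, d), (d, k), (k, a), (k, n), (n, q), (q, q), (t, s), (w, u), (w, v), (z, r)}

{(a, d), (d, k), (k, a), (k, n), (n, q), (q, q), (t, s), (w, u), (w, v), (z, r)}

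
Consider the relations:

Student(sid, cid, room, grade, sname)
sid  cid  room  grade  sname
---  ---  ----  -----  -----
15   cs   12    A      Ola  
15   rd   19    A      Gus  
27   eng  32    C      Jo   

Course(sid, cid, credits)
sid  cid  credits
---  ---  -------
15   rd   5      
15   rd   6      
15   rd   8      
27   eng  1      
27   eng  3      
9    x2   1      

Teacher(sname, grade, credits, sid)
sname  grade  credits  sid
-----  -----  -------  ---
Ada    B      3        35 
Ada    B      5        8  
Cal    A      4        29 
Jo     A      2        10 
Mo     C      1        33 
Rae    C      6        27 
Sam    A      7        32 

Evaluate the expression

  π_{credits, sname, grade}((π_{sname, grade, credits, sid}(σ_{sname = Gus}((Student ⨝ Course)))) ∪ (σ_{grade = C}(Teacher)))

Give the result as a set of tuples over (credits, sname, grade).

Joining Student and Course on sid, cid yields {(15, rd, 19, A, Gus, 5), (15, rd, 19, A, Gus, 6), (15, rd, 19, A, Gus, 8), (27, eng, 32, C, Jo, 1), (27, eng, 32, C, Jo, 3)}.
Filtering on sname = Gus leaves {(15, rd, 19, A, Gus, 5), (15, rd, 19, A, Gus, 6), (15, rd, 19, A, Gus, 8)}.
π_{sname, grade, credits, sid} gives {(Gus, A, 5, 15), (Gus, A, 6, 15), (Gus, A, 8, 15)}.
Filtering on grade = C leaves {(Mo, C, 1, 33), (Rae, C, 6, 27)}.
Union: {(Gus, A, 5, 15), (Gus, A, 6, 15), (Gus, A, 8, 15)} with {(Mo, C, 1, 33), (Rae, C, 6, 27)} → {(Gus, A, 5, 15), (Gus, A, 6, 15), (Gus, A, 8, 15), (Mo, C, 1, 33), (Rae, C, 6, 27)}
π_{credits, sname, grade} gives {(1, Mo, C), (5, Gus, A), (6, Gus, A), (6, Rae, C), (8, Gus, A)}.

{(1, Mo, C), (5, Gus, A), (6, Gus, A), (6, Rae, C), (8, Gus, A)}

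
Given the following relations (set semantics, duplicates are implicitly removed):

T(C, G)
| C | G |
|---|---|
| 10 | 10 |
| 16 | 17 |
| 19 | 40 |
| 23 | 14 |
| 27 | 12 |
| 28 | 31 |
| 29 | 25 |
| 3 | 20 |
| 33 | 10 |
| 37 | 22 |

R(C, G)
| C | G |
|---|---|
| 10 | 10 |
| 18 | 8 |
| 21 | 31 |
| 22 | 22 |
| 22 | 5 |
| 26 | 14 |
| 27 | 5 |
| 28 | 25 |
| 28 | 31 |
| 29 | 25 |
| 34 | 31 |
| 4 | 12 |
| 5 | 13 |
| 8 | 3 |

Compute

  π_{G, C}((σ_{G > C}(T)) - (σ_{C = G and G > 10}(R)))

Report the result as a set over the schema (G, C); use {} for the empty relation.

Filtering on G > C leaves {(16, 17), (19, 40), (28, 31), (3, 20)}.
Filtering on C = G and G > 10 leaves {(22, 22)}.
Difference: {(16, 17), (19, 40), (28, 31), (3, 20)} with {(22, 22)} → {(16, 17), (19, 40), (28, 31), (3, 20)}
π_{G, C} gives {(17, 16), (20, 3), (31, 28), (40, 19)}.

{(17, 16), (20, 3), (31, 28), (40, 19)}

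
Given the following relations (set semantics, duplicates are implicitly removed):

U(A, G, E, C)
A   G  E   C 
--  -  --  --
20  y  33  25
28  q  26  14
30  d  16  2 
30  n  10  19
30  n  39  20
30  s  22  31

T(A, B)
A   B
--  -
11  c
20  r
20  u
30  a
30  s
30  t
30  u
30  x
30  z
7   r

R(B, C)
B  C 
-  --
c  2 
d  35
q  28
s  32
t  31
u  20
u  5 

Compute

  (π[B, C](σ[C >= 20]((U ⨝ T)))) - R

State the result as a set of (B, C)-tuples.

{(a, 20), (a, 31), (r, 25), (s, 20), (s, 31), (t, 20), (u, 25), (u, 31), (x, 20), (x, 31), (z, 20), (z, 31)}

Natural join on A: {(20, y, 33, 25, r), (20, y, 33, 25, u), (30, d, 16, 2, a), (30, d, 16, 2, s), (30, d, 16, 2, t), (30, d, 16, 2, u), (30, d, 16, 2, x), (30, d, 16, 2, z), (30, n, 10, 19, a), (30, n, 10, 19, s), (30, n, 10, 19, t), (30, n, 10, 19, u), (30, n, 10, 19, x), (30, n, 10, 19, z), (30, n, 39, 20, a), (30, n, 39, 20, s), (30, n, 39, 20, t), (30, n, 39, 20, u), (30, n, 39, 20, x), (30, n, 39, 20, z), (30, s, 22, 31, a), (30, s, 22, 31, s), (30, s, 22, 31, t), (30, s, 22, 31, u), (30, s, 22, 31, x), (30, s, 22, 31, z)}
Apply σ_{C >= 20}; surviving tuples: {(20, y, 33, 25, r), (20, y, 33, 25, u), (30, n, 39, 20, a), (30, n, 39, 20, s), (30, n, 39, 20, t), (30, n, 39, 20, u), (30, n, 39, 20, x), (30, n, 39, 20, z), (30, s, 22, 31, a), (30, s, 22, 31, s), (30, s, 22, 31, t), (30, s, 22, 31, u), (30, s, 22, 31, x), (30, s, 22, 31, z)}
Keep only column(s) B, C: {(a, 20), (a, 31), (r, 25), (s, 20), (s, 31), (t, 20), (t, 31), (u, 20), (u, 25), (u, 31), (x, 20), (x, 31), (z, 20), (z, 31)}
Taking the difference: {(a, 20), (a, 31), (r, 25), (s, 20), (s, 31), (t, 20), (u, 25), (u, 31), (x, 20), (x, 31), (z, 20), (z, 31)}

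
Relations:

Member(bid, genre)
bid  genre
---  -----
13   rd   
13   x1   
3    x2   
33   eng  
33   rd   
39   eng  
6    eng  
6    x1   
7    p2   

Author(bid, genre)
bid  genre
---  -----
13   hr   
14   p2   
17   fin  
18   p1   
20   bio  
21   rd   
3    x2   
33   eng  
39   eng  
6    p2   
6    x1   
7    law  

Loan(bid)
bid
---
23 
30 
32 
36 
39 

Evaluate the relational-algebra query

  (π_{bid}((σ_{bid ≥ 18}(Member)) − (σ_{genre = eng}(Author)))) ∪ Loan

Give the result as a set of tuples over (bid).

{23, 30, 32, 33, 36, 39}

σ[bid ≥ 18]: keep tuples satisfying bid ≥ 18 → {(33, eng), (33, rd), (39, eng)}
σ[genre = eng]: keep tuples satisfying genre = eng → {(33, eng), (39, eng)}
Taking the difference: {(33, rd)}
π_{bid} gives {33}.
Taking the union: {23, 30, 32, 33, 36, 39}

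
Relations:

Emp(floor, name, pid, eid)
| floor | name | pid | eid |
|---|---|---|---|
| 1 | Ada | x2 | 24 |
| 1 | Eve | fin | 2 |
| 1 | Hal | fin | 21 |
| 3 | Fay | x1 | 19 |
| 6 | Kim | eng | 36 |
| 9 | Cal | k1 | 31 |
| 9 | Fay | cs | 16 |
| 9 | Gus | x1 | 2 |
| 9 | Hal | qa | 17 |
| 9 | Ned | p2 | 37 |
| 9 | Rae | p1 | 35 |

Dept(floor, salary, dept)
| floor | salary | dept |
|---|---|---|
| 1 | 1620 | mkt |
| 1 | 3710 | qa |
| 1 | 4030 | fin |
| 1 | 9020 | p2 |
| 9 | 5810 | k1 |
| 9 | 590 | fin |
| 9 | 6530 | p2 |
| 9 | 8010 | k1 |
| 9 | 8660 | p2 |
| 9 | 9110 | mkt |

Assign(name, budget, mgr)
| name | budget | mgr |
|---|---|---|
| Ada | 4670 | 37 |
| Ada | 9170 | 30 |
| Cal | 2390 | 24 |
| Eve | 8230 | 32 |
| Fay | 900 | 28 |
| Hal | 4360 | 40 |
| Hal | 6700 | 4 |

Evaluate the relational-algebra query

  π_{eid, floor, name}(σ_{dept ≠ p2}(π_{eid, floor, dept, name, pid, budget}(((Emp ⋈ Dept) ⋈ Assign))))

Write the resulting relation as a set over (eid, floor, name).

{(16, 9, Fay), (17, 9, Hal), (2, 1, Eve), (21, 1, Hal), (24, 1, Ada), (31, 9, Cal)}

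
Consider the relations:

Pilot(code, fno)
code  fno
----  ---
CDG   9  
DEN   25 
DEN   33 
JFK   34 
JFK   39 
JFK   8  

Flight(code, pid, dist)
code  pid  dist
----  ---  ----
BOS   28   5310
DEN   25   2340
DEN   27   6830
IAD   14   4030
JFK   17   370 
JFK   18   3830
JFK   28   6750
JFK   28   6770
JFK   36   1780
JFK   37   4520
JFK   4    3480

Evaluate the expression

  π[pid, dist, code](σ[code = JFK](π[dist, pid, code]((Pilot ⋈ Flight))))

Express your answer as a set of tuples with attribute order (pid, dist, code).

{(17, 370, JFK), (18, 3830, JFK), (28, 6750, JFK), (28, 6770, JFK), (36, 1780, JFK), (37, 4520, JFK), (4, 3480, JFK)}

Pilot ⋈ Flight (natural join on code): {(DEN, 25, 25, 2340), (DEN, 25, 27, 6830), (DEN, 33, 25, 2340), (DEN, 33, 27, 6830), (JFK, 34, 17, 370), (JFK, 34, 18, 3830), (JFK, 34, 28, 6750), (JFK, 34, 28, 6770), (JFK, 34, 36, 1780), (JFK, 34, 37, 4520), (JFK, 34, 4, 3480), (JFK, 39, 17, 370), (JFK, 39, 18, 3830), (JFK, 39, 28, 6750), (JFK, 39, 28, 6770), (JFK, 39, 36, 1780), (JFK, 39, 37, 4520), (JFK, 39, 4, 3480), (JFK, 8, 17, 370), (JFK, 8, 18, 3830), (JFK, 8, 28, 6750), (JFK, 8, 28, 6770), (JFK, 8, 36, 1780), (JFK, 8, 37, 4520), (JFK, 8, 4, 3480)}
Projecting to dist, pid, code (16 duplicate(s) eliminated): {(1780, 36, JFK), (2340, 25, DEN), (3480, 4, JFK), (370, 17, JFK), (3830, 18, JFK), (4520, 37, JFK), (6750, 28, JFK), (6770, 28, JFK), (6830, 27, DEN)}
Filtering on code = JFK leaves {(1780, 36, JFK), (3480, 4, JFK), (370, 17, JFK), (3830, 18, JFK), (4520, 37, JFK), (6750, 28, JFK), (6770, 28, JFK)}.
Projecting to pid, dist, code: {(17, 370, JFK), (18, 3830, JFK), (28, 6750, JFK), (28, 6770, JFK), (36, 1780, JFK), (37, 4520, JFK), (4, 3480, JFK)}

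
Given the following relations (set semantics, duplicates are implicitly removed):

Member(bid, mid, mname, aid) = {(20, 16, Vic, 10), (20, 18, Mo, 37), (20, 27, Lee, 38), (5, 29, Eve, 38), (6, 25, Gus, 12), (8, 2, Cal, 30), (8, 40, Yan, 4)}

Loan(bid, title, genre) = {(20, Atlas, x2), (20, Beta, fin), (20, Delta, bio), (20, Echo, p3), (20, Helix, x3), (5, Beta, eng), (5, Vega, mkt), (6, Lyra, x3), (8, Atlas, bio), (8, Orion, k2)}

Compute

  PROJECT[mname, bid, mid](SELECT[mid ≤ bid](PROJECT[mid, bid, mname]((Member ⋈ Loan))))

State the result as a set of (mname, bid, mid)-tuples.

Joining Member and Loan on bid yields {(20, 16, Vic, 10, Atlas, x2), (20, 16, Vic, 10, Beta, fin), (20, 16, Vic, 10, Delta, bio), (20, 16, Vic, 10, Echo, p3), (20, 16, Vic, 10, Helix, x3), (20, 18, Mo, 37, Atlas, x2), (20, 18, Mo, 37, Beta, fin), (20, 18, Mo, 37, Delta, bio), (20, 18, Mo, 37, Echo, p3), (20, 18, Mo, 37, Helix, x3), (20, 27, Lee, 38, Atlas, x2), (20, 27, Lee, 38, Beta, fin), (20, 27, Lee, 38, Delta, bio), (20, 27, Lee, 38, Echo, p3), (20, 27, Lee, 38, Helix, x3), (5, 29, Eve, 38, Beta, eng), (5, 29, Eve, 38, Vega, mkt), (6, 25, Gus, 12, Lyra, x3), (8, 2, Cal, 30, Atlas, bio), (8, 2, Cal, 30, Orion, k2), (8, 40, Yan, 4, Atlas, bio), (8, 40, Yan, 4, Orion, k2)}.
π_{mid, bid, mname} gives {(16, 20, Vic), (18, 20, Mo), (2, 8, Cal), (25, 6, Gus), (27, 20, Lee), (29, 5, Eve), (40, 8, Yan)} (15 duplicate(s) eliminated).
Filtering on mid ≤ bid leaves {(16, 20, Vic), (18, 20, Mo), (2, 8, Cal)}.
π_{mname, bid, mid} gives {(Cal, 8, 2), (Mo, 20, 18), (Vic, 20, 16)}.

{(Cal, 8, 2), (Mo, 20, 18), (Vic, 20, 16)}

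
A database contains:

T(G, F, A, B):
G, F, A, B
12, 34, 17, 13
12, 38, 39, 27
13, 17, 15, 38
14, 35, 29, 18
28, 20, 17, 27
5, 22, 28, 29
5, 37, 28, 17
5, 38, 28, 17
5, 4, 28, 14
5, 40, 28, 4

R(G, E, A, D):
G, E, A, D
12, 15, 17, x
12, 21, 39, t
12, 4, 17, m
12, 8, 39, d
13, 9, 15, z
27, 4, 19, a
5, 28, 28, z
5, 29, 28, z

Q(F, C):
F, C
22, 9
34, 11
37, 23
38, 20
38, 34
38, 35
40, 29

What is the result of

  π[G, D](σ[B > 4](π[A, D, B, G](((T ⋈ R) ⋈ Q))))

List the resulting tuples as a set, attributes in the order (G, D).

{(12, d), (12, m), (12, t), (12, x), (5, z)}

Natural join on G, A: {(12, 34, 17, 13, 15, x), (12, 34, 17, 13, 4, m), (12, 38, 39, 27, 21, t), (12, 38, 39, 27, 8, d), (13, 17, 15, 38, 9, z), (5, 22, 28, 29, 28, z), (5, 22, 28, 29, 29, z), (5, 37, 28, 17, 28, z), (5, 37, 28, 17, 29, z), (5, 38, 28, 17, 28, z), (5, 38, 28, 17, 29, z), (5, 4, 28, 14, 28, z), (5, 4, 28, 14, 29, z), (5, 40, 28, 4, 28, z), (5, 40, 28, 4, 29, z)}
Natural join on F: {(12, 34, 17, 13, 15, x, 11), (12, 34, 17, 13, 4, m, 11), (12, 38, 39, 27, 21, t, 20), (12, 38, 39, 27, 21, t, 34), (12, 38, 39, 27, 21, t, 35), (12, 38, 39, 27, 8, d, 20), (12, 38, 39, 27, 8, d, 34), (12, 38, 39, 27, 8, d, 35), (5, 22, 28, 29, 28, z, 9), (5, 22, 28, 29, 29, z, 9), (5, 37, 28, 17, 28, z, 23), (5, 37, 28, 17, 29, z, 23), (5, 38, 28, 17, 28, z, 20), (5, 38, 28, 17, 28, z, 34), (5, 38, 28, 17, 28, z, 35), (5, 38, 28, 17, 29, z, 20), (5, 38, 28, 17, 29, z, 34), (5, 38, 28, 17, 29, z, 35), (5, 40, 28, 4, 28, z, 29), (5, 40, 28, 4, 29, z, 29)}
π[A, D, B, G]: project onto (A, D, B, G) (13 duplicate(s) eliminated) → {(17, m, 13, 12), (17, x, 13, 12), (28, z, 17, 5), (28, z, 29, 5), (28, z, 4, 5), (39, d, 27, 12), (39, t, 27, 12)}
σ[B > 4]: keep tuples satisfying B > 4 → {(17, m, 13, 12), (17, x, 13, 12), (28, z, 17, 5), (28, z, 29, 5), (39, d, 27, 12), (39, t, 27, 12)}
π[G, D]: project onto (G, D) (1 duplicate(s) eliminated) → {(12, d), (12, m), (12, t), (12, x), (5, z)}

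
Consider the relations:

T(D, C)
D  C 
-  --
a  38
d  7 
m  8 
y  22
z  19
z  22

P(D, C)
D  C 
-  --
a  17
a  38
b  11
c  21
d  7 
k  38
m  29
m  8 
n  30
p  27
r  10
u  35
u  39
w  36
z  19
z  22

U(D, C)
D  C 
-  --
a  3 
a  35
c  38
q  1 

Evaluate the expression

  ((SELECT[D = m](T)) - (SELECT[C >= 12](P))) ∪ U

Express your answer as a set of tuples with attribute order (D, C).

{(a, 3), (a, 35), (c, 38), (m, 8), (q, 1)}

σ[D = m]: keep tuples satisfying D = m → {(m, 8)}
σ[C >= 12]: keep tuples satisfying C >= 12 → {(a, 17), (a, 38), (c, 21), (k, 38), (m, 29), (n, 30), (p, 27), (u, 35), (u, 39), (w, 36), (z, 19), (z, 22)}
Set difference of the two operands is {(m, 8)}.
Set union of the two operands is {(a, 3), (a, 35), (c, 38), (m, 8), (q, 1)}.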